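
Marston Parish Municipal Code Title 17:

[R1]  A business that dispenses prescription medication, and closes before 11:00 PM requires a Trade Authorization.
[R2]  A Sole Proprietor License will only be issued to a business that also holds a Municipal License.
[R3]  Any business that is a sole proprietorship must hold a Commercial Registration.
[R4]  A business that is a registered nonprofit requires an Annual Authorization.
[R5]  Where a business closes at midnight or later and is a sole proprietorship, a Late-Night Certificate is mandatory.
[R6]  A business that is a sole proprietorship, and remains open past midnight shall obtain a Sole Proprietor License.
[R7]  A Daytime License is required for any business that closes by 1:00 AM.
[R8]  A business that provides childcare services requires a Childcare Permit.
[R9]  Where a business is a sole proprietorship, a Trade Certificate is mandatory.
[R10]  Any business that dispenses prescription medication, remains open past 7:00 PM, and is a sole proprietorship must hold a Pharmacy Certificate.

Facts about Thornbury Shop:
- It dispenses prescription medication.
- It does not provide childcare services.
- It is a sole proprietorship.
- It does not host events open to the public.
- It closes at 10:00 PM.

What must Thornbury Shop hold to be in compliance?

[R1] dispenses prescription medication; closes 10:00 PM, at/before 11:00 PM → Trade Authorization required.
[R2] Sole Proprietor License is not required → no effect.
[R3] is a sole proprietorship → Commercial Registration required.
[R4] is a sole proprietorship (not: is a registered nonprofit) → Annual Authorization not required.
[R5] closes 10:00 PM, at/before midnight; is a sole proprietorship → Late-Night Certificate not required.
[R6] is a sole proprietorship; closes 10:00 PM, at/before midnight → Sole Proprietor License not required.
[R7] closes 10:00 PM, at/before 1:00 AM → Daytime License required.
[R8] does not provide childcare services → Childcare Permit not required.
[R9] is a sole proprietorship → Trade Certificate required.
[R10] dispenses prescription medication; closes 10:00 PM, after 7:00 PM; is a sole proprietorship → Pharmacy Certificate required.

Commercial Registration, Daytime License, Pharmacy Certificate, Trade Authorization, Trade Certificate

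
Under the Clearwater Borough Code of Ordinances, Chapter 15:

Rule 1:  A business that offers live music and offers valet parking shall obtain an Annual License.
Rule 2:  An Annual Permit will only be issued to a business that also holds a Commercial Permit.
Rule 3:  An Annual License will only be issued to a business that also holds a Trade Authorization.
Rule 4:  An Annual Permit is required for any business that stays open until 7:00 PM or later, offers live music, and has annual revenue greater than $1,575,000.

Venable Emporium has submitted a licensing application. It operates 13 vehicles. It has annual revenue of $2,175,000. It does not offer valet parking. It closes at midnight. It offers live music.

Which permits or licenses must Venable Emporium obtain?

Rule 1: offers live music; does not offer valet parking → Annual License not required.
Rule 2: Annual Permit is required → Commercial Permit also required.
Rule 3: Annual License is not required → no effect.
Rule 4: closes midnight, after 7:00 PM; offers live music; revenue $2,175,000 > $1,575,000 → Annual Permit required.

Annual Permit, Commercial Permit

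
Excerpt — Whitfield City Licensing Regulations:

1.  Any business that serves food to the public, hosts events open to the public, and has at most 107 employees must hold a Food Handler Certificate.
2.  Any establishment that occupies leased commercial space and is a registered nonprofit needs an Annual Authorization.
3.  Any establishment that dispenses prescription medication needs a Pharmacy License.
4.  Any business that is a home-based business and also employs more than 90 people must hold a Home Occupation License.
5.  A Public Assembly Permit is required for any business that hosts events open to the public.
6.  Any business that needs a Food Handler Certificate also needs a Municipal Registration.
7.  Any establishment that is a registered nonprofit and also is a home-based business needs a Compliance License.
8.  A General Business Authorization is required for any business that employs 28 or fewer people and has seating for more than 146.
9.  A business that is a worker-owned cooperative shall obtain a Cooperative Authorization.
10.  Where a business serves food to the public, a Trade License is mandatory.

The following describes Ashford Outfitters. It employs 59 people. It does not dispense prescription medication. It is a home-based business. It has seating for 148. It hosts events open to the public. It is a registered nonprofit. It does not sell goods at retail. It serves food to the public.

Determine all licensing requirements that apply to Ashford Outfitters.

Compliance License, Food Handler Certificate, Municipal Registration, Public Assembly Permit, Trade License

1. serves food to the public; hosts events open to the public; employees 59 ≤ 107 → Food Handler Certificate required.
2. is a home-based business (not: occupies leased commercial space); is a registered nonprofit → Annual Authorization not required.
3. does not dispense prescription medication → Pharmacy License not required.
4. is a home-based business; employees 59 ≤ 90 → Home Occupation License not required.
5. hosts events open to the public → Public Assembly Permit required.
6. Food Handler Certificate is required → Municipal Registration also required.
7. is a registered nonprofit; is a home-based business → Compliance License required.
8. employees 59 > 28; seating 148 > 146 → General Business Authorization not required.
9. is a registered nonprofit (not: is a worker-owned cooperative) → Cooperative Authorization not required.
10. serves food to the public → Trade License required.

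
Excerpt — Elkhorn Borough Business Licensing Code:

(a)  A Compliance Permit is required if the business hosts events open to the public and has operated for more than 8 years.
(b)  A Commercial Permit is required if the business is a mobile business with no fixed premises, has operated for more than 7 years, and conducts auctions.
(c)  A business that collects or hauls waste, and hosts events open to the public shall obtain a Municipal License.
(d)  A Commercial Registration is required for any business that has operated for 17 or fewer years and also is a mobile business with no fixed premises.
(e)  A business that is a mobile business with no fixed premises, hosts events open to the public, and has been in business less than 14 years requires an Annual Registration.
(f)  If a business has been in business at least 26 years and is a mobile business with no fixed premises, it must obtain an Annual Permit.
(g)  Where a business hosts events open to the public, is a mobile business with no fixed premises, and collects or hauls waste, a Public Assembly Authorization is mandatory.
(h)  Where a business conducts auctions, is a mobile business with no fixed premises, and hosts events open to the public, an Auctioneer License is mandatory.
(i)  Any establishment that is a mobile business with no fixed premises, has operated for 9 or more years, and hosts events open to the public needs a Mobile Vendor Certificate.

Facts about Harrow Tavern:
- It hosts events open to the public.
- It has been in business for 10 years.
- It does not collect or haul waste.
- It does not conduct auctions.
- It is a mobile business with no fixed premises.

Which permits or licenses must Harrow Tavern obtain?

Annual Registration, Commercial Registration, Compliance Permit, Mobile Vendor Certificate

(a) hosts events open to the public; years in business 10 > 8 → Compliance Permit required.
(b) is a mobile business with no fixed premises; years in business 10 > 7; does not conduct auctions → Commercial Permit not required.
(c) does not collect or haul waste; hosts events open to the public → Municipal License not required.
(d) years in business 10 ≤ 17; is a mobile business with no fixed premises → Commercial Registration required.
(e) is a mobile business with no fixed premises; hosts events open to the public; years in business 10 < 14 → Annual Registration required.
(f) years in business 10 < 26; is a mobile business with no fixed premises → Annual Permit not required.
(g) hosts events open to the public; is a mobile business with no fixed premises; does not collect or haul waste → Public Assembly Authorization not required.
(h) does not conduct auctions; is a mobile business with no fixed premises; hosts events open to the public → Auctioneer License not required.
(i) is a mobile business with no fixed premises; years in business 10 ≥ 9; hosts events open to the public → Mobile Vendor Certificate required.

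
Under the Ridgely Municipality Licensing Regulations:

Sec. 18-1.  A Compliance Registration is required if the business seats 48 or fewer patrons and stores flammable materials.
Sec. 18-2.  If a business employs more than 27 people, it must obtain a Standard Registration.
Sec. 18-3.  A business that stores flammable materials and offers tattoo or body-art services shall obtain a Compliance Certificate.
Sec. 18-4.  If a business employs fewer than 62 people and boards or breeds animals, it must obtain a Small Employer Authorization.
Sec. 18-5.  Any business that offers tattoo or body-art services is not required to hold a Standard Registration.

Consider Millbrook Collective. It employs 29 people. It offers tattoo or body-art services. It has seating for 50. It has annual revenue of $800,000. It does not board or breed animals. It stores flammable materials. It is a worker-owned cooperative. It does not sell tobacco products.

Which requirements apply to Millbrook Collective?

Compliance Certificate

Sec. 18-1. seating 50 > 48; stores flammable materials → Compliance Registration not required.
Sec. 18-2. employees 29 > 27 → Standard Registration required.
Sec. 18-3. stores flammable materials; offers tattoo or body-art services → Compliance Certificate required.
Sec. 18-4. employees 29 < 62; does not board or breed animals → Small Employer Authorization not required.
Sec. 18-5. offers tattoo or body-art services → exempt from Standard Registration.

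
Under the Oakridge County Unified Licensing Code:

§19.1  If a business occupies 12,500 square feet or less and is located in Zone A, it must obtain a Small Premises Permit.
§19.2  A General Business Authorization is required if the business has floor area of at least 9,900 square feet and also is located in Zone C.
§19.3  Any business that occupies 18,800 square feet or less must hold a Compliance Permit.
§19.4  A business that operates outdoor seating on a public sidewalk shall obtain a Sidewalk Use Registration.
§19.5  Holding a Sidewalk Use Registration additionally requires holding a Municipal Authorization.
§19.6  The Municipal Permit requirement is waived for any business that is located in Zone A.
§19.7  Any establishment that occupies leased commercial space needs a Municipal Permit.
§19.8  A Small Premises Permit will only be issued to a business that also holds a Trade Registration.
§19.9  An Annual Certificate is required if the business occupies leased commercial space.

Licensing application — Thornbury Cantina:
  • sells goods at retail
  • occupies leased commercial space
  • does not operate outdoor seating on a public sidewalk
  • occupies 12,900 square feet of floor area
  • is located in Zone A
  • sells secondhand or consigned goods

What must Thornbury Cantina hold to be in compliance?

§19.1 floor area 12,900 square feet > 12,500 square feet; is located in Zone A → Small Premises Permit not required.
§19.2 floor area 12,900 square feet ≥ 9,900 square feet; is located in Zone A (not: is located in Zone C) → General Business Authorization not required.
§19.3 floor area 12,900 square feet ≤ 18,800 square feet → Compliance Permit required.
§19.4 does not operate outdoor seating on a public sidewalk → Sidewalk Use Registration not required.
§19.5 Sidewalk Use Registration is not required → no effect.
§19.6 is located in Zone A → exempt from Municipal Permit.
§19.7 occupies leased commercial space → Municipal Permit required.
§19.8 Small Premises Permit is not required → no effect.
§19.9 occupies leased commercial space → Annual Certificate required.

Annual Certificate, Compliance Permit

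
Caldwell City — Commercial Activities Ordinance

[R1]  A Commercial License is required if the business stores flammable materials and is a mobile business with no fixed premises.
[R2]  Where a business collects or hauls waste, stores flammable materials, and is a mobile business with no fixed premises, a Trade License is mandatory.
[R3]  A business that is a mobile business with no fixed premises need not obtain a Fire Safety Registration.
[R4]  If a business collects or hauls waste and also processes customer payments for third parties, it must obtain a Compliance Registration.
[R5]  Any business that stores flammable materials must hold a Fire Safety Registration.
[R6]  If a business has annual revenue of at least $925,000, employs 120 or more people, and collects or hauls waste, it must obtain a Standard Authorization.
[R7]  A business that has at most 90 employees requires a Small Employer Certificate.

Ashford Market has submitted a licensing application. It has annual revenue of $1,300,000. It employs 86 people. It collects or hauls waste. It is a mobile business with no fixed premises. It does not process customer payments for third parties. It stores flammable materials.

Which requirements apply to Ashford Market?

[R1] stores flammable materials; is a mobile business with no fixed premises → Commercial License required.
[R2] collects or hauls waste; stores flammable materials; is a mobile business with no fixed premises → Trade License required.
[R3] is a mobile business with no fixed premises → exempt from Fire Safety Registration.
[R4] collects or hauls waste; does not process customer payments for third parties → Compliance Registration not required.
[R5] stores flammable materials → Fire Safety Registration required.
[R6] revenue $1,300,000 ≥ $925,000; employees 86 < 120; collects or hauls waste → Standard Authorization not required.
[R7] employees 86 ≤ 90 → Small Employer Certificate required.

Commercial License, Small Employer Certificate, Trade License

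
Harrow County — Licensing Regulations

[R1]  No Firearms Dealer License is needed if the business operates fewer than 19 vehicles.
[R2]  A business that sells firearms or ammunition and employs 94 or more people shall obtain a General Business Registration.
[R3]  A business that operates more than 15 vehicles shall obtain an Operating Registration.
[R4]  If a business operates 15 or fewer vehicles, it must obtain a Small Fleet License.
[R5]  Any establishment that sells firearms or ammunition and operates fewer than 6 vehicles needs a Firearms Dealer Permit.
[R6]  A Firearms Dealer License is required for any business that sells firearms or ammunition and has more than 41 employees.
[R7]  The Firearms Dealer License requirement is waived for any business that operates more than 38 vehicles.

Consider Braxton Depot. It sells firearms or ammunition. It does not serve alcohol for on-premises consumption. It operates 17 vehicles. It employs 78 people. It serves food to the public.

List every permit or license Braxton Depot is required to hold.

[R1] vehicles 17 < 19 → exempt from Firearms Dealer License.
[R2] sells firearms or ammunition; employees 78 < 94 → General Business Registration not required.
[R3] vehicles 17 > 15 → Operating Registration required.
[R4] vehicles 17 > 15 → Small Fleet License not required.
[R5] sells firearms or ammunition; vehicles 17 ≥ 6 → Firearms Dealer Permit not required.
[R6] sells firearms or ammunition; employees 78 > 41 → Firearms Dealer License required.
[R7] vehicles 17 ≤ 38 → Firearms Dealer License exemption does not apply.

Operating Registration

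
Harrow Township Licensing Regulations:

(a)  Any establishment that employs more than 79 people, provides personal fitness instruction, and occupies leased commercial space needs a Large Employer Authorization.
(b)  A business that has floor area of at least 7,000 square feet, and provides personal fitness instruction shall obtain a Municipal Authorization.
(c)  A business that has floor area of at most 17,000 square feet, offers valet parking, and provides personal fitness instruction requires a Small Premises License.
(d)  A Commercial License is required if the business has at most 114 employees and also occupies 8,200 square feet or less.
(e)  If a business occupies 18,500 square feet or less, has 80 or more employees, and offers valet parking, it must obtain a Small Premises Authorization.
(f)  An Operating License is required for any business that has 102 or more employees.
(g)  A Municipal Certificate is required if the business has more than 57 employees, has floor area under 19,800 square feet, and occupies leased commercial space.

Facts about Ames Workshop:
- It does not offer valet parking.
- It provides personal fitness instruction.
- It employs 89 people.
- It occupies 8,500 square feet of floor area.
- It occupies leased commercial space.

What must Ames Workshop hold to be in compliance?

Large Employer Authorization, Municipal Authorization, Municipal Certificate

(a) employees 89 > 79; provides personal fitness instruction; occupies leased commercial space → Large Employer Authorization required.
(b) floor area 8,500 square feet ≥ 7,000 square feet; provides personal fitness instruction → Municipal Authorization required.
(c) floor area 8,500 square feet ≤ 17,000 square feet; does not offer valet parking; provides personal fitness instruction → Small Premises License not required.
(d) employees 89 ≤ 114; floor area 8,500 square feet > 8,200 square feet → Commercial License not required.
(e) floor area 8,500 square feet ≤ 18,500 square feet; employees 89 ≥ 80; does not offer valet parking → Small Premises Authorization not required.
(f) employees 89 < 102 → Operating License not required.
(g) employees 89 > 57; floor area 8,500 square feet < 19,800 square feet; occupies leased commercial space → Municipal Certificate required.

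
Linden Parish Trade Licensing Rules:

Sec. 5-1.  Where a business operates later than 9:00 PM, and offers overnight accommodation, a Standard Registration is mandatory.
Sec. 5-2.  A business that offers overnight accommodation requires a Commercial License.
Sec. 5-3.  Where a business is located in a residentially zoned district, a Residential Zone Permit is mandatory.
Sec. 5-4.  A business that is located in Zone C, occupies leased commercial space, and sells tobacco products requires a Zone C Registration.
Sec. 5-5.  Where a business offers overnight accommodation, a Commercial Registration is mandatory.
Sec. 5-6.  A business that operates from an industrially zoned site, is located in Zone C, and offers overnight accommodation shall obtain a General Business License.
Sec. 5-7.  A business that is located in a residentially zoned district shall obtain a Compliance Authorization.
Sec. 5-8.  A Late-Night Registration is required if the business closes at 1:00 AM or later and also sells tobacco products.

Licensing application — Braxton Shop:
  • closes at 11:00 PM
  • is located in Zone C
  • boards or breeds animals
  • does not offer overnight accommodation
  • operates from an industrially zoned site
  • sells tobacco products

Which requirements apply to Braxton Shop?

None

Sec. 5-1. closes 11:00 PM, after 9:00 PM; does not offer overnight accommodation → Standard Registration not required.
Sec. 5-2. does not offer overnight accommodation → Commercial License not required.
Sec. 5-3. is located in Zone C (not: is located in a residentially zoned district) → Residential Zone Permit not required.
Sec. 5-4. is located in Zone C; operates from an industrially zoned site (not: occupies leased commercial space); sells tobacco products → Zone C Registration not required.
Sec. 5-5. does not offer overnight accommodation → Commercial Registration not required.
Sec. 5-6. operates from an industrially zoned site; is located in Zone C; does not offer overnight accommodation → General Business License not required.
Sec. 5-7. is located in Zone C (not: is located in a residentially zoned district) → Compliance Authorization not required.
Sec. 5-8. closes 11:00 PM, at/before 1:00 AM; sells tobacco products → Late-Night Registration not required.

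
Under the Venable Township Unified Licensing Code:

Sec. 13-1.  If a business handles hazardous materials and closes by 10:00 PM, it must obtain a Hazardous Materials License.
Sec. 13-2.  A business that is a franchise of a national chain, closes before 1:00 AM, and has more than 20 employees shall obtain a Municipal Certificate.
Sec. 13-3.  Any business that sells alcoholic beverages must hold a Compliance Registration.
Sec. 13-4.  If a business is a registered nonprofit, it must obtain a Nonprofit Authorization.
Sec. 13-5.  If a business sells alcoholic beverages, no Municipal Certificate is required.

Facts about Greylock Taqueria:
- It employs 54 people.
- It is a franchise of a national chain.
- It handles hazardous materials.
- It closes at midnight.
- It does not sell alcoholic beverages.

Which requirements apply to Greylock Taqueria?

Sec. 13-1. handles hazardous materials; closes midnight, after 10:00 PM → Hazardous Materials License not required.
Sec. 13-2. is a franchise of a national chain; closes midnight, at/before 1:00 AM; employees 54 > 20 → Municipal Certificate required.
Sec. 13-3. does not sell alcoholic beverages → Compliance Registration not required.
Sec. 13-4. is a franchise of a national chain (not: is a registered nonprofit) → Nonprofit Authorization not required.
Sec. 13-5. does not sell alcoholic beverages → Municipal Certificate exemption does not apply.

Municipal Certificate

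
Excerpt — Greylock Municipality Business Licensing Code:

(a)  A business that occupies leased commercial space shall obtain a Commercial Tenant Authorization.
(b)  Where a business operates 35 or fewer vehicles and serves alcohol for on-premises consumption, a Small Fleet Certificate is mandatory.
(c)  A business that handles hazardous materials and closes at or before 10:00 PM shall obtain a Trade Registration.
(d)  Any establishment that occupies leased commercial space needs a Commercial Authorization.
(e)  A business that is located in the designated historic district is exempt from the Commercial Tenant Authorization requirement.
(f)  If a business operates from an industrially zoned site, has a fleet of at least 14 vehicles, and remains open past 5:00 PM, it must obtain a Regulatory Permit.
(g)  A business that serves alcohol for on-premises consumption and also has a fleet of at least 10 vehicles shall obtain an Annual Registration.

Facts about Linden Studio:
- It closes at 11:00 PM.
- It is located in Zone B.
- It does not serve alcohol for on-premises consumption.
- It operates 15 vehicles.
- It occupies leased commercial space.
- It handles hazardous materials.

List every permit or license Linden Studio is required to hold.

(a) occupies leased commercial space → Commercial Tenant Authorization required.
(b) vehicles 15 ≤ 35; does not serve alcohol for on-premises consumption → Small Fleet Certificate not required.
(c) handles hazardous materials; closes 11:00 PM, after 10:00 PM → Trade Registration not required.
(d) occupies leased commercial space → Commercial Authorization required.
(e) is located in Zone B (not: is located in the designated historic district) → Commercial Tenant Authorization exemption does not apply.
(f) occupies leased commercial space (not: operates from an industrially zoned site); vehicles 15 ≥ 14; closes 11:00 PM, after 5:00 PM → Regulatory Permit not required.
(g) does not serve alcohol for on-premises consumption; vehicles 15 ≥ 10 → Annual Registration not required.

Commercial Authorization, Commercial Tenant Authorization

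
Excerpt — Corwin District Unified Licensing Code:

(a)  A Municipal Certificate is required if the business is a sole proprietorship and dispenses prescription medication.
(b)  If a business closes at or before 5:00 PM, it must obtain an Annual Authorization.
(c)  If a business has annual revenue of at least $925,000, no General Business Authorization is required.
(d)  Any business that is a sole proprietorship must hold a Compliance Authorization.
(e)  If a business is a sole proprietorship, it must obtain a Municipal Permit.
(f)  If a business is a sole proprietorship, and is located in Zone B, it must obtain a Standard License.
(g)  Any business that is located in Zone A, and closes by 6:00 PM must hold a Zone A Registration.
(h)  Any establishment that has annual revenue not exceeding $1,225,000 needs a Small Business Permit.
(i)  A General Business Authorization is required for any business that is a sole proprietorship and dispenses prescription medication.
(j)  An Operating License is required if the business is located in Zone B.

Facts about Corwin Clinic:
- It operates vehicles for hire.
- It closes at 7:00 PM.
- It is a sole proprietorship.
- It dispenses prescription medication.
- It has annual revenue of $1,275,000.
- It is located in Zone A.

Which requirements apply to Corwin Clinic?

Compliance Authorization, Municipal Certificate, Municipal Permit

(a) is a sole proprietorship; dispenses prescription medication → Municipal Certificate required.
(b) closes 7:00 PM, after 5:00 PM → Annual Authorization not required.
(c) revenue $1,275,000 ≥ $925,000 → exempt from General Business Authorization.
(d) is a sole proprietorship → Compliance Authorization required.
(e) is a sole proprietorship → Municipal Permit required.
(f) is a sole proprietorship; is located in Zone A (not: is located in Zone B) → Standard License not required.
(g) is located in Zone A; closes 7:00 PM, after 6:00 PM → Zone A Registration not required.
(h) revenue $1,275,000 > $1,225,000 → Small Business Permit not required.
(i) is a sole proprietorship; dispenses prescription medication → General Business Authorization required.
(j) is located in Zone A (not: is located in Zone B) → Operating License not required.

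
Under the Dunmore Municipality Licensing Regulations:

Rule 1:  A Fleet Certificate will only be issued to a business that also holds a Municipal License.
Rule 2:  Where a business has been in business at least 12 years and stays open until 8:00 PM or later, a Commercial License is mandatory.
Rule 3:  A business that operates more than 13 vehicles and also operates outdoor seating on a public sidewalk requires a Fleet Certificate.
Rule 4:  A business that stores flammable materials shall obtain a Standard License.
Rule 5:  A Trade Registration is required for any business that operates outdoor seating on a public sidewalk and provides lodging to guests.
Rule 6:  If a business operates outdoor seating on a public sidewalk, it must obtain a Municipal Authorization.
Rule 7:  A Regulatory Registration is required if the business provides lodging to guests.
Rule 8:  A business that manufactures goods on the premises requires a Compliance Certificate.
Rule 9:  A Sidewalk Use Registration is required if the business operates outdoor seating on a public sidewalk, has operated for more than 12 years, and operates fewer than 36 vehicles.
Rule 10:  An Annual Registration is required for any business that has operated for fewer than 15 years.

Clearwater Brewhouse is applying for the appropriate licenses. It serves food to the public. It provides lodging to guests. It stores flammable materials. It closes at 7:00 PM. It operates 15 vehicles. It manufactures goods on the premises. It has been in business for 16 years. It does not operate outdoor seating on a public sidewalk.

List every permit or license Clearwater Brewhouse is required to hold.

Compliance Certificate, Regulatory Registration, Standard License

Rule 1: Fleet Certificate is not required → no effect.
Rule 2: years in business 16 ≥ 12; closes 7:00 PM, at/before 8:00 PM → Commercial License not required.
Rule 3: vehicles 15 > 13; does not operate outdoor seating on a public sidewalk → Fleet Certificate not required.
Rule 4: stores flammable materials → Standard License required.
Rule 5: does not operate outdoor seating on a public sidewalk; provides lodging to guests → Trade Registration not required.
Rule 6: does not operate outdoor seating on a public sidewalk → Municipal Authorization not required.
Rule 7: provides lodging to guests → Regulatory Registration required.
Rule 8: manufactures goods on the premises → Compliance Certificate required.
Rule 9: does not operate outdoor seating on a public sidewalk; years in business 16 > 12; vehicles 15 < 36 → Sidewalk Use Registration not required.
Rule 10: years in business 16 ≥ 15 → Annual Registration not required.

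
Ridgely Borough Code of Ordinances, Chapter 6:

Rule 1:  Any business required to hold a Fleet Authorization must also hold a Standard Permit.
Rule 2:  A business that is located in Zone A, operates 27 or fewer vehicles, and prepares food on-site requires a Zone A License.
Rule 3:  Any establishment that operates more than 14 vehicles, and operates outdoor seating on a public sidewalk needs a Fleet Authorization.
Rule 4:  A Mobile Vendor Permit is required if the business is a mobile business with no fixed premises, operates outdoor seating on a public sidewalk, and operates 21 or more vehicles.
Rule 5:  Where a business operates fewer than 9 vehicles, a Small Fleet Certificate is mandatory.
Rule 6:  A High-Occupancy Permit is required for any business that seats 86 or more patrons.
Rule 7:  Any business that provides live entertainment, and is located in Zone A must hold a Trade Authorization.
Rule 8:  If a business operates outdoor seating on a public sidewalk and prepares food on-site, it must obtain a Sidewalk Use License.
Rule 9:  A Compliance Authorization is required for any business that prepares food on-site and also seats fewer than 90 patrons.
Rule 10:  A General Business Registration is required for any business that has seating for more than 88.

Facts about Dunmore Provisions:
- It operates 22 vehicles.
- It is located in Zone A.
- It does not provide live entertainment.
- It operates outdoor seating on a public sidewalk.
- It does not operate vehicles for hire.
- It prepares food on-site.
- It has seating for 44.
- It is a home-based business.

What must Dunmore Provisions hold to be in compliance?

Compliance Authorization, Fleet Authorization, Sidewalk Use License, Standard Permit, Zone A License

Rule 1: Fleet Authorization is required → Standard Permit also required.
Rule 2: is located in Zone A; vehicles 22 ≤ 27; prepares food on-site → Zone A License required.
Rule 3: vehicles 22 > 14; operates outdoor seating on a public sidewalk → Fleet Authorization required.
Rule 4: is a home-based business (not: is a mobile business with no fixed premises); operates outdoor seating on a public sidewalk; vehicles 22 ≥ 21 → Mobile Vendor Permit not required.
Rule 5: vehicles 22 ≥ 9 → Small Fleet Certificate not required.
Rule 6: seating 44 < 86 → High-Occupancy Permit not required.
Rule 7: does not provide live entertainment; is located in Zone A → Trade Authorization not required.
Rule 8: operates outdoor seating on a public sidewalk; prepares food on-site → Sidewalk Use License required.
Rule 9: prepares food on-site; seating 44 < 90 → Compliance Authorization required.
Rule 10: seating 44 ≤ 88 → General Business Registration not required.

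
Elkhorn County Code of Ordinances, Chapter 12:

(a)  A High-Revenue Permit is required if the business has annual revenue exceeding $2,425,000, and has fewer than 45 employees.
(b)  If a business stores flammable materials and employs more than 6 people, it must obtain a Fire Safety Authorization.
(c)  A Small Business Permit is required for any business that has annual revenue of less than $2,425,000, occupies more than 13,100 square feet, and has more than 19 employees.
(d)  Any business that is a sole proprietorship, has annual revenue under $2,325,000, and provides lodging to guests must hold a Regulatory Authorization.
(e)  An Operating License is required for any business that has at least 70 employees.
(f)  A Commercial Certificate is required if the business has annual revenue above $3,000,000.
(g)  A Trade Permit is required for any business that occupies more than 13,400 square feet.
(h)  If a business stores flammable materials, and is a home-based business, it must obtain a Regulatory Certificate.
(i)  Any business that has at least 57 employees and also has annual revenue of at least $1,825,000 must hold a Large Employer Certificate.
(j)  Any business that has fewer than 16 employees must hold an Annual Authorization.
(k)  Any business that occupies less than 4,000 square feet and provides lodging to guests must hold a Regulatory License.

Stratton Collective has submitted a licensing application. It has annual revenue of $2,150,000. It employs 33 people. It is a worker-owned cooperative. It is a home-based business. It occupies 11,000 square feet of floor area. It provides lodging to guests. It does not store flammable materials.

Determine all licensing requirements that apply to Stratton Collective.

None

(a) revenue $2,150,000 ≤ $2,425,000; employees 33 < 45 → High-Revenue Permit not required.
(b) does not store flammable materials; employees 33 > 6 → Fire Safety Authorization not required.
(c) revenue $2,150,000 < $2,425,000; floor area 11,000 square feet ≤ 13,100 square feet; employees 33 > 19 → Small Business Permit not required.
(d) is a worker-owned cooperative (not: is a sole proprietorship); revenue $2,150,000 < $2,325,000; provides lodging to guests → Regulatory Authorization not required.
(e) employees 33 < 70 → Operating License not required.
(f) revenue $2,150,000 ≤ $3,000,000 → Commercial Certificate not required.
(g) floor area 11,000 square feet ≤ 13,400 square feet → Trade Permit not required.
(h) does not store flammable materials; is a home-based business → Regulatory Certificate not required.
(i) employees 33 < 57; revenue $2,150,000 ≥ $1,825,000 → Large Employer Certificate not required.
(j) employees 33 ≥ 16 → Annual Authorization not required.
(k) floor area 11,000 square feet ≥ 4,000 square feet; provides lodging to guests → Regulatory License not required.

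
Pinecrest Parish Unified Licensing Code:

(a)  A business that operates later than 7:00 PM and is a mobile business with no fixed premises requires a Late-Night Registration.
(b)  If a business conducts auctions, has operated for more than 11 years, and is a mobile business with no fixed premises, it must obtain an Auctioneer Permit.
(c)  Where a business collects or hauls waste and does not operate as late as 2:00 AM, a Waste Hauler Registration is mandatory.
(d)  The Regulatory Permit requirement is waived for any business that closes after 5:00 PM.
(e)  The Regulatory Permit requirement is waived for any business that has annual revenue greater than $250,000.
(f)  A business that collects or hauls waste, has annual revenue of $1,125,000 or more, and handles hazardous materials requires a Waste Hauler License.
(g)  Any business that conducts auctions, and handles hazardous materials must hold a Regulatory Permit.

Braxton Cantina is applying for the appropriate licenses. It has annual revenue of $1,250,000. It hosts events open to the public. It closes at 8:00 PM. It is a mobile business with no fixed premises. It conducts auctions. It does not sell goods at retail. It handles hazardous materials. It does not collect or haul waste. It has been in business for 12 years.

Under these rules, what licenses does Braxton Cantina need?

Auctioneer Permit, Late-Night Registration

(a) closes 8:00 PM, after 7:00 PM; is a mobile business with no fixed premises → Late-Night Registration required.
(b) conducts auctions; years in business 12 > 11; is a mobile business with no fixed premises → Auctioneer Permit required.
(c) does not collect or haul waste; closes 8:00 PM, at/before 2:00 AM → Waste Hauler Registration not required.
(d) closes 8:00 PM, after 5:00 PM → exempt from Regulatory Permit.
(e) revenue $1,250,000 > $250,000 → exempt from Regulatory Permit.
(f) does not collect or haul waste; revenue $1,250,000 ≥ $1,125,000; handles hazardous materials → Waste Hauler License not required.
(g) conducts auctions; handles hazardous materials → Regulatory Permit required.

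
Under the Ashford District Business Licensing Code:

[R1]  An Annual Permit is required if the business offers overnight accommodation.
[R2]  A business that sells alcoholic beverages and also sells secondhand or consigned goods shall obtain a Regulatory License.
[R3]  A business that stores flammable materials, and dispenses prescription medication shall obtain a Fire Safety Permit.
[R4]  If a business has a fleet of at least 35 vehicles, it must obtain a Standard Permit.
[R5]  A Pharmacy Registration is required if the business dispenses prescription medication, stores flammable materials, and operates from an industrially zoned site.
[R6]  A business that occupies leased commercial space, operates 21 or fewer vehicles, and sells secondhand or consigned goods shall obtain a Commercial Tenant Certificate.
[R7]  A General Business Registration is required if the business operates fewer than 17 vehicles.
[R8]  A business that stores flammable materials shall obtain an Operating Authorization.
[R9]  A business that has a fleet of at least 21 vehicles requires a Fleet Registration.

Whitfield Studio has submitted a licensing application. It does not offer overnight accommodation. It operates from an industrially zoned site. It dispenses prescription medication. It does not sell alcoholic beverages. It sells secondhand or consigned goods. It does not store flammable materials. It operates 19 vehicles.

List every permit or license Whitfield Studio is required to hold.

[R1] does not offer overnight accommodation → Annual Permit not required.
[R2] does not sell alcoholic beverages; sells secondhand or consigned goods → Regulatory License not required.
[R3] does not store flammable materials; dispenses prescription medication → Fire Safety Permit not required.
[R4] vehicles 19 < 35 → Standard Permit not required.
[R5] dispenses prescription medication; does not store flammable materials; operates from an industrially zoned site → Pharmacy Registration not required.
[R6] operates from an industrially zoned site (not: occupies leased commercial space); vehicles 19 ≤ 21; sells secondhand or consigned goods → Commercial Tenant Certificate not required.
[R7] vehicles 19 ≥ 17 → General Business Registration not required.
[R8] does not store flammable materials → Operating Authorization not required.
[R9] vehicles 19 < 21 → Fleet Registration not required.

None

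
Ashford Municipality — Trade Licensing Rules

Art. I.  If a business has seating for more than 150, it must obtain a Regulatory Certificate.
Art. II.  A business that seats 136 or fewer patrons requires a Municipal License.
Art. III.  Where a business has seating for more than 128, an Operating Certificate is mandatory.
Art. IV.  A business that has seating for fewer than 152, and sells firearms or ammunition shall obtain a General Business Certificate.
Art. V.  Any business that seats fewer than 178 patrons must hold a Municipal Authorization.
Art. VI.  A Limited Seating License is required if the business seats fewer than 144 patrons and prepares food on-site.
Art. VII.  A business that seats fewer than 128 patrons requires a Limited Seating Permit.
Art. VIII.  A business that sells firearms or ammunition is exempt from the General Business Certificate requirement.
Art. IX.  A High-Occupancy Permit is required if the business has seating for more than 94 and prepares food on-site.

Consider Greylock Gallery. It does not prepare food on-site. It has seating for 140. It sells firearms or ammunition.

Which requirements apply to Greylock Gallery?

Art. I. seating 140 ≤ 150 → Regulatory Certificate not required.
Art. II. seating 140 > 136 → Municipal License not required.
Art. III. seating 140 > 128 → Operating Certificate required.
Art. IV. seating 140 < 152; sells firearms or ammunition → General Business Certificate required.
Art. V. seating 140 < 178 → Municipal Authorization required.
Art. VI. seating 140 < 144; does not prepare food on-site → Limited Seating License not required.
Art. VII. seating 140 ≥ 128 → Limited Seating Permit not required.
Art. VIII. sells firearms or ammunition → exempt from General Business Certificate.
Art. IX. seating 140 > 94; does not prepare food on-site → High-Occupancy Permit not required.

Municipal Authorization, Operating Certificate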